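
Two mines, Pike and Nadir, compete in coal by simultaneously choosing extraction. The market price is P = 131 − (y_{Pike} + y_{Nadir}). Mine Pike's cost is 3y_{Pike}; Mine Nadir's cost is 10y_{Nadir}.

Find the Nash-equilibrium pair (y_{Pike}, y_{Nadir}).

Mine Pike's profit: π = y_{Pike}(131 − (y_{Pike} + y_{Nadir})) − 3y_{Pike}.
∂π/∂y_{Pike} = 128 − 2y_{Pike} − y_{Nadir} = 0, so y_{Pike} = 64 − 0.5y_{Nadir}.
By the same steps for Nadir: y_{Nadir} = 60.5 − 0.5y_{Pike}.
Plugging y_{Nadir} into Pike's best response: y_{Pike} = 64 − 0.5(60.5 − 0.5y_{Pike}) ⇒ 0.75y_{Pike} = 33.75, so y_{Pike} = 45.
Then y_{Nadir} = 60.5 − 0.5·45 = 38.

45, 38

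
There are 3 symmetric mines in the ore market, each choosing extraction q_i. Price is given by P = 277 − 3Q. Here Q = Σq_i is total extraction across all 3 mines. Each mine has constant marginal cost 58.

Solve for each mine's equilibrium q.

A representative mine's profit is π_i = q_i(277 − 3Q) − 58q_i, with Q = q_i + Σ_{j≠i} q_j.
First-order condition: 219 − 6q_i − 3Σ_{j≠i} q_j = 0.
With identical mines, set every q_j = q: then 219 − 6q − 6q = 0, i.e. q = 219/12 = 18.25.

18.25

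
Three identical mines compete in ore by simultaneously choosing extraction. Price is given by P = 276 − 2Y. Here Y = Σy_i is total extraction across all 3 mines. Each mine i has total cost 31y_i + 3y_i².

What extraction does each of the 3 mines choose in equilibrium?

17.5

A representative mine's profit is π_i = y_i(276 − 2Y) − 31y_i − 3y_i², with Y = y_i + Σ_{j≠i} y_j.
First-order condition: 245 − 10y_i − 2Σ_{j≠i} y_j = 0.
With identical mines, set every y_j = y: then 245 − 10y − 4y = 0, i.e. y = 245/14 = 17.5.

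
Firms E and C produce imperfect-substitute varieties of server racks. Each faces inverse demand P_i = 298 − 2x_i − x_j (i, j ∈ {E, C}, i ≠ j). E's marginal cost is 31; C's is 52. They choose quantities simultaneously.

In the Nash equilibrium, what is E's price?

140.6

Firm E's profit: π = x_E(298 − 2x_E − x_C) − 31x_E.
∂π/∂x_E = 267 − 4x_E − x_C = 0 ⇒ x_E = 66.75 − 0.25x_C.
Similarly x_C = 61.5 − 0.25x_E.
Plugging x_C into E's best response: x_E = 66.75 − 0.25(61.5 − 0.25x_E) ⇒ 0.9375x_E = 51.375, so x_E = 54.8.
Then x_C = 61.5 − 0.25·54.8 = 47.8.
P_E = 298 − 2·54.8 − 47.8 = 140.6.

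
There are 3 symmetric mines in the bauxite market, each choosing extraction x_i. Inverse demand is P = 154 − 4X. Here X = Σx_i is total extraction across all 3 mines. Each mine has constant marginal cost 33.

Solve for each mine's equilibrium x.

7.5625

A representative mine's profit is π_i = x_i(154 − 4X) − 33x_i, with X = x_i + Σ_{j≠i} x_j.
First-order condition: 121 − 8x_i − 4Σ_{j≠i} x_j = 0.
With identical mines, set every x_j = x: then 121 − 8x − 8x = 0, i.e. x = 121/16 = 7.5625.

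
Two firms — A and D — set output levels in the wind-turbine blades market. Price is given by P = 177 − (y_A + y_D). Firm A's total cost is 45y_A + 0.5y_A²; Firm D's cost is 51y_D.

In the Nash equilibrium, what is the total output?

76.8

Firm A's profit: π = y_A(177 − (y_A + y_D)) − 45y_A − 0.5y_A².
∂π/∂y_A = 132 − 3y_A − y_D = 0, so y_A = 44 − (1/3)y_D.
For D: ∂π/∂y_D = 126 − 2y_D − y_A = 0 ⇒ y_D = 63 − 0.5y_A.
Plugging y_D into A's best response: y_A = 44 − (1/3)(63 − 0.5y_A) ⇒ (5/6)y_A = 23, so y_A = 27.6.
Then y_D = 63 − 0.5·27.6 = 49.2.
Total output: 27.6 + 49.2 = 76.8.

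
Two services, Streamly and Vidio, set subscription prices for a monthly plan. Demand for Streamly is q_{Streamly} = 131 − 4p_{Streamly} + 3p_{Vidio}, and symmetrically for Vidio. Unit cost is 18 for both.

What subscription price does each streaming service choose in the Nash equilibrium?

Streamly's profit: π = (p_{Streamly} − 18)(131 − 4p_{Streamly} + 3p_{Vidio}).
∂π/∂p_{Streamly} = 203 − 8p_{Streamly} + 3p_{Vidio} = 0 ⇒ p_{Streamly} = 25.375 + 0.375p_{Vidio}.
Setting p_{Streamly} = p_{Vidio} in the reaction function: p_{Streamly} = 25.375 + 0.375p_{Streamly}, so p_{Streamly} = 25.375 / 0.625 = 40.6.

40.6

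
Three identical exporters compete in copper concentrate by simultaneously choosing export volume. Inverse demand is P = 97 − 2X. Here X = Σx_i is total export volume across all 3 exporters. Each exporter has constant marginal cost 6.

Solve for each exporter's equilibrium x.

A representative exporter's profit is π_i = x_i(97 − 2X) − 6x_i, with X = x_i + Σ_{j≠i} x_j.
First-order condition: 91 − 4x_i − 2Σ_{j≠i} x_j = 0.
In a symmetric equilibrium every exporter chooses the same x, so Σ_{j≠i} x_j = 2x. The condition becomes 91 − 8x = 0, giving x = 91/8 = 11.375.

11.375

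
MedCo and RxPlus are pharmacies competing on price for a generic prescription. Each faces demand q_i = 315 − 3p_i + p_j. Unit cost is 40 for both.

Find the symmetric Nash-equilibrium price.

87

MedCo's profit: π = (p_{MedCo} − 40)(315 − 3p_{MedCo} + p_{RxPlus}).
∂π/∂p_{MedCo} = 435 − 6p_{MedCo} + p_{RxPlus} = 0 ⇒ p_{MedCo} = 72.5 + (1/6)p_{RxPlus}.
Setting p_{MedCo} = p_{RxPlus} in the reaction function: p_{MedCo} = 72.5 + (1/6)p_{MedCo}, so p_{MedCo} = 72.5 / (5/6) = 87.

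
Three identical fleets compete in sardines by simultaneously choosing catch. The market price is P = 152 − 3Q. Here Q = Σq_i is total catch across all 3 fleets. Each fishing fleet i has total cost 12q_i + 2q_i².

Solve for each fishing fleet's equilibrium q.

A representative fishing fleet's profit is π_i = q_i(152 − 3Q) − 12q_i − 2q_i², with Q = q_i + Σ_{j≠i} q_j.
First-order condition: 140 − 10q_i − 3Σ_{j≠i} q_j = 0.
In a symmetric equilibrium every fishing fleet chooses the same q, so Σ_{j≠i} q_j = 2q. The condition becomes 140 − 16q = 0, giving q = 140/16 = 8.75.

8.75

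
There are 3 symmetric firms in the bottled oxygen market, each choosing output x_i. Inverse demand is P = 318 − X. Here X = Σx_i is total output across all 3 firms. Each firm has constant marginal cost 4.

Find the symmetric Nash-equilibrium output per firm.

78.5

A representative firm's profit is π_i = x_i(318 − X) − 4x_i, with X = x_i + Σ_{j≠i} x_j.
First-order condition: 314 − 2x_i − Σ_{j≠i} x_j = 0.
In a symmetric equilibrium every firm chooses the same x, so Σ_{j≠i} x_j = 2x. The condition becomes 314 − 4x = 0, giving x = 314/4 = 78.5.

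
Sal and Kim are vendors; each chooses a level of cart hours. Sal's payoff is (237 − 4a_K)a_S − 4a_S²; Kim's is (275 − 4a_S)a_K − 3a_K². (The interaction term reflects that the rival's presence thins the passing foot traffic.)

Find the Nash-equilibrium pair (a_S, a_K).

10.0625, 39.125

Expanding Sal's payoff: 237a_S − 4a_Ka_S − 4a_S².
∂π/∂a_S = 237 − 4a_K − 8a_S = 0, so a_S = 29.625 − 0.5a_K.
Likewise for Kim: a_K = 275/6 − (2/3)a_S.
Substituting the second reaction function into the first: a_S = 29.625 − 0.5(275/6 − (2/3)a_S), which gives (2/3)a_S = 161/24 ⇒ a_S = 10.0625.
Then a_K = 275/6 − (2/3)·10.0625 = 39.125.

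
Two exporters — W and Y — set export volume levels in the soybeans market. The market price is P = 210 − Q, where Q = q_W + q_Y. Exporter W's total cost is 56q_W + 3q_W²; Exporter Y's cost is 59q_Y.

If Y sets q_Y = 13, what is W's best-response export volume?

17.625

Exporter W's profit: π = q_W(210 − (q_W + q_Y)) − 56q_W − 3q_W².
∂π/∂q_W = 154 − 8q_W − q_Y = 0, so q_W = 19.25 − 0.125q_Y.
At q_Y = 13: q_W = 19.25 − 0.125·13 = 17.625.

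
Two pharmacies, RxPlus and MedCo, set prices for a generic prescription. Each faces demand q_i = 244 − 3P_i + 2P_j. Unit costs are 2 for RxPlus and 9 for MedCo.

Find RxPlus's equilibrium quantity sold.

185.4375

RxPlus's profit: π = (P_{RxPlus} − 2)(244 − 3P_{RxPlus} + 2P_{MedCo}).
∂π/∂P_{RxPlus} = 250 − 6P_{RxPlus} + 2P_{MedCo} = 0 ⇒ P_{RxPlus} = 125/3 + (1/3)P_{MedCo}.
Similarly P_{MedCo} = 271/6 + (1/3)P_{RxPlus}.
Solving the two reaction functions simultaneously: (1 − (1/3)(1/3))P_{RxPlus} = 125/3 + (1/3)·(271/6), so (8/9)P_{RxPlus} = 1021/18 and P_{RxPlus} = 63.8125.
Then P_{MedCo} = 271/6 + (1/3)·63.8125 = 66.4375.
q_{RxPlus} = 244 − 3·63.8125 + 2·66.4375 = 185.4375.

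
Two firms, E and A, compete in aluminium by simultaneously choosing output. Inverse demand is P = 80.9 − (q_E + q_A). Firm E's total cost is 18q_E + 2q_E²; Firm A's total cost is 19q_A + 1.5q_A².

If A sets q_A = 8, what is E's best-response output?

9.15

Firm E's profit: π = q_E(80.9 − (q_E + q_A)) − 18q_E − 2q_E².
∂π/∂q_E = 62.9 − 6q_E − q_A = 0, so q_E = 629/60 − (1/6)q_A.
At q_A = 8: q_E = 629/60 − (1/6)·8 = 9.15.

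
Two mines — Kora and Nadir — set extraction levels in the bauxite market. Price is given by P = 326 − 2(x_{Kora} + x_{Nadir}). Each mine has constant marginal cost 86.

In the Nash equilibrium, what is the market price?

166

Mine Kora's profit: π = x_{Kora}(326 − 2(x_{Kora} + x_{Nadir})) − 86x_{Kora}.
∂π/∂x_{Kora} = 240 − 4x_{Kora} − 2x_{Nadir} = 0, so x_{Kora} = 60 − 0.5x_{Nadir}.
By symmetry x_{Nadir} = x_{Kora}; substituting into the reaction function, 1.5x_{Kora} = 60 and x_{Kora} = 40.
Equilibrium price: P = 326 − 2·80 = 166.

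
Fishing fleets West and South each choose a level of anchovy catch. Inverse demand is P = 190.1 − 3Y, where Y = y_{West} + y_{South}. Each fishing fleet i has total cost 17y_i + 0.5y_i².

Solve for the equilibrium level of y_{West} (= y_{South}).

Fishing fleet West's profit: π = y_{West}(190.1 − 3(y_{West} + y_{South})) − 17y_{West} − 0.5y_{West}².
∂π/∂y_{West} = 173.1 − 7y_{West} − 3y_{South} = 0, so y_{West} = 1731/70 − (3/7)y_{South}.
By symmetry y_{South} = y_{West}; substituting into the reaction function, (10/7)y_{West} = 1731/70 and y_{West} = 17.31.

17.31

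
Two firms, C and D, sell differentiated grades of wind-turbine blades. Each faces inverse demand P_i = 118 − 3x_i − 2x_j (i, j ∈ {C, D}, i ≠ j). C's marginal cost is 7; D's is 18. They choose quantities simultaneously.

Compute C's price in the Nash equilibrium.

Firm C's profit: π = x_C(118 − 3x_C − 2x_D) − 7x_C.
∂π/∂x_C = 111 − 6x_C − 2x_D = 0 ⇒ x_C = 18.5 − (1/3)x_D.
Similarly x_D = 50/3 − (1/3)x_C.
Substituting the second reaction function into the first: x_C = 18.5 − (1/3)(50/3 − (1/3)x_C), which gives (8/9)x_C = 233/18 ⇒ x_C = 14.5625.
Then x_D = 50/3 − (1/3)·14.5625 = 11.8125.
P_C = 118 − 3·14.5625 − 2·11.8125 = 50.6875.

50.6875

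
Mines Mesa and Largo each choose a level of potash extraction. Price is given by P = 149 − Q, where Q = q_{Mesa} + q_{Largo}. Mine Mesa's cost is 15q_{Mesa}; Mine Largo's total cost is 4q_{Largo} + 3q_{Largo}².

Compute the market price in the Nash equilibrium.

76.8

Mine Mesa's profit: π = q_{Mesa}(149 − (q_{Mesa} + q_{Largo})) − 15q_{Mesa}.
∂π/∂q_{Mesa} = 134 − 2q_{Mesa} − q_{Largo} = 0, so q_{Mesa} = 67 − 0.5q_{Largo}.
For Largo: ∂π/∂q_{Largo} = 145 − 8q_{Largo} − q_{Mesa} = 0 ⇒ q_{Largo} = 18.125 − 0.125q_{Mesa}.
Plugging q_{Largo} into Mesa's best response: q_{Mesa} = 67 − 0.5(18.125 − 0.125q_{Mesa}) ⇒ 0.9375q_{Mesa} = 57.9375, so q_{Mesa} = 61.8.
Then q_{Largo} = 18.125 − 0.125·61.8 = 10.4.
Equilibrium price: P = 149 − 72.2 = 76.8.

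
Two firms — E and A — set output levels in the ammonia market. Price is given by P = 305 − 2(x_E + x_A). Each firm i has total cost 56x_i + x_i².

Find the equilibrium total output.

62.25

Firm E's profit: π = x_E(305 − 2(x_E + x_A)) − 56x_E − x_E².
∂π/∂x_E = 249 − 6x_E − 2x_A = 0, so x_E = 41.5 − (1/3)x_A.
By symmetry x_A = x_E; substituting into the reaction function, (4/3)x_E = 41.5 and x_E = 31.125.
Total output: 31.125 + 31.125 = 62.25.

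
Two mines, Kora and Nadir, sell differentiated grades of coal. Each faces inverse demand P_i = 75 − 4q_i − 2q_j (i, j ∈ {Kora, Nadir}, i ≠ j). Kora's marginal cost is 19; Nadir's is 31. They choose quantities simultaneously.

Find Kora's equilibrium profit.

Mine Kora's profit: π = q_{Kora}(75 − 4q_{Kora} − 2q_{Nadir}) − 19q_{Kora}.
∂π/∂q_{Kora} = 56 − 8q_{Kora} − 2q_{Nadir} = 0 ⇒ q_{Kora} = 7 − 0.25q_{Nadir}.
Similarly q_{Nadir} = 5.5 − 0.25q_{Kora}.
Solving the two reaction functions simultaneously: (1 − (−0.25)(−0.25))q_{Kora} = 7 − 0.25·5.5, so 0.9375q_{Kora} = 5.625 and q_{Kora} = 6.
Then q_{Nadir} = 5.5 − 0.25·6 = 4.
P_{Kora} = 75 − 4·6 − 2·4 = 43.
Profit = (43 − 19)·6 = 144.

144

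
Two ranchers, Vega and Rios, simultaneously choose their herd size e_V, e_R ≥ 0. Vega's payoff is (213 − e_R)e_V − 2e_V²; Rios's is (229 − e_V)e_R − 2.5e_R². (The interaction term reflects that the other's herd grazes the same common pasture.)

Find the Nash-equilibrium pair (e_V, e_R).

44, 37

Expanding Vega's payoff: 213e_V − e_Re_V − 2e_V².
∂π/∂e_V = 213 − e_R − 4e_V = 0, so e_V = 53.25 − 0.25e_R.
Likewise for Rios: e_R = 45.8 − 0.2e_V.
Substituting the second reaction function into the first: e_V = 53.25 − 0.25(45.8 − 0.2e_V), which gives 0.95e_V = 41.8 ⇒ e_V = 44.
Then e_R = 45.8 − 0.2·44 = 37.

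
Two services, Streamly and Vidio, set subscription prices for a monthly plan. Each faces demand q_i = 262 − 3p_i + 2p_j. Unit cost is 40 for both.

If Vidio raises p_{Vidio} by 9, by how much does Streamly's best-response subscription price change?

3

Streamly's profit: π = (p_{Streamly} − 40)(262 − 3p_{Streamly} + 2p_{Vidio}).
∂π/∂p_{Streamly} = 382 − 6p_{Streamly} + 2p_{Vidio} = 0 ⇒ p_{Streamly} = 191/3 + (1/3)p_{Vidio}.
The reaction-function slope is 1/3, so a 9-unit rise in p_{Vidio} moves p_{Streamly} by 1/3 × 9 = 3. Streamly's best response rises — the actions are strategic complements.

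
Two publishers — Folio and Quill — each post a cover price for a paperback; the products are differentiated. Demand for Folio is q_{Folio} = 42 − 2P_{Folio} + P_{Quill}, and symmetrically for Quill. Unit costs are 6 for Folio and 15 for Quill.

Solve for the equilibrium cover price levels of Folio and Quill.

Folio's profit: π = (P_{Folio} − 6)(42 − 2P_{Folio} + P_{Quill}).
∂π/∂P_{Folio} = 54 − 4P_{Folio} + P_{Quill} = 0 ⇒ P_{Folio} = 13.5 + 0.25P_{Quill}.
Similarly P_{Quill} = 18 + 0.25P_{Folio}.
Plugging P_{Quill} into Folio's best response: P_{Folio} = 13.5 + 0.25(18 + 0.25P_{Folio}) ⇒ 0.9375P_{Folio} = 18, so P_{Folio} = 19.2.
Then P_{Quill} = 18 + 0.25·19.2 = 22.8.

19.2, 22.8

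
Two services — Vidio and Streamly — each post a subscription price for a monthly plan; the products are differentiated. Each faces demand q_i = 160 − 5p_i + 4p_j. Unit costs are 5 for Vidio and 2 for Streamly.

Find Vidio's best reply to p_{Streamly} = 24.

28.1

Vidio's profit: π = (p_{Vidio} − 5)(160 − 5p_{Vidio} + 4p_{Streamly}).
∂π/∂p_{Vidio} = 185 − 10p_{Vidio} + 4p_{Streamly} = 0 ⇒ p_{Vidio} = 18.5 + 0.4p_{Streamly}.
At p_{Streamly} = 24: p_{Vidio} = 18.5 + 0.4·24 = 28.1.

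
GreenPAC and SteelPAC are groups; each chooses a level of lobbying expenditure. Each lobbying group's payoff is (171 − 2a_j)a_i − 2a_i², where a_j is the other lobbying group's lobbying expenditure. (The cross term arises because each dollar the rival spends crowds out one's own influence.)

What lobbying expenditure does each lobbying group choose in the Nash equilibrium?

28.5

GreenPAC's payoff is (171 − 2a_S)a_G − 2a_G².
∂π/∂a_G = 171 − 2a_S − 4a_G = 0, so a_G = 42.75 − 0.5a_S.
Setting a_G = a_S in the reaction function: a_G = 42.75 − 0.5a_G, so a_G = 42.75 / 1.5 = 28.5.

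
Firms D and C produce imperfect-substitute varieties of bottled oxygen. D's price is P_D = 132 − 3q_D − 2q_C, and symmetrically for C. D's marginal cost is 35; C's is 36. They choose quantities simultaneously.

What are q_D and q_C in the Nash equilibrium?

Firm D's profit: π = q_D(132 − 3q_D − 2q_C) − 35q_D.
∂π/∂q_D = 97 − 6q_D − 2q_C = 0 ⇒ q_D = 97/6 − (1/3)q_C.
Similarly q_C = 16 − (1/3)q_D.
Substituting the second reaction function into the first: q_D = 97/6 − (1/3)(16 − (1/3)q_D), which gives (8/9)q_D = 65/6 ⇒ q_D = 12.1875.
Then q_C = 16 − (1/3)·12.1875 = 11.9375.

12.1875, 11.9375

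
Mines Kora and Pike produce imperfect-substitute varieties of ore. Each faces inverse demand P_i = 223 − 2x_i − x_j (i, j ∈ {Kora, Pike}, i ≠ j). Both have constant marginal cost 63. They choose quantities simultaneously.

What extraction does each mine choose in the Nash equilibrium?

Mine Kora's profit: π = x_{Kora}(223 − 2x_{Kora} − x_{Pike}) − 63x_{Kora}.
∂π/∂x_{Kora} = 160 − 4x_{Kora} − x_{Pike} = 0 ⇒ x_{Kora} = 40 − 0.25x_{Pike}.
The game is symmetric, so in equilibrium x_{Pike} = x_{Kora}: the reaction function gives 1.25x_{Kora} = 40, hence x_{Kora} = 32.

32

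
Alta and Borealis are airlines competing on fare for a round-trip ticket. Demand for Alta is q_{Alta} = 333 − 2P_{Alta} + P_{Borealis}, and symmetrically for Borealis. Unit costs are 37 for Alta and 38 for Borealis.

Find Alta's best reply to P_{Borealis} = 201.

Alta's profit: π = (P_{Alta} − 37)(333 − 2P_{Alta} + P_{Borealis}).
∂π/∂P_{Alta} = 407 − 4P_{Alta} + P_{Borealis} = 0 ⇒ P_{Alta} = 101.75 + 0.25P_{Borealis}.
At P_{Borealis} = 201: P_{Alta} = 101.75 + 0.25·201 = 152.

152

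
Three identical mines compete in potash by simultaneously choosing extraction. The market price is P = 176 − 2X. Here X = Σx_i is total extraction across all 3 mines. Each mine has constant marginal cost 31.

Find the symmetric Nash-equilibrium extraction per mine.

18.125

A representative mine's profit is π_i = x_i(176 − 2X) − 31x_i, with X = x_i + Σ_{j≠i} x_j.
First-order condition: 145 − 4x_i − 2Σ_{j≠i} x_j = 0.
Imposing symmetry (x_j = x for all j) turns Σ_{j≠i} x_j into 2x, so 145 = 8x and x = 18.125.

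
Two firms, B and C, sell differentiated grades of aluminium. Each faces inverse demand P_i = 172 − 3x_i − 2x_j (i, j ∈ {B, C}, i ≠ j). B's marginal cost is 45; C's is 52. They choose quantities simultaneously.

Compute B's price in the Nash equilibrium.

Firm B's profit: π = x_B(172 − 3x_B − 2x_C) − 45x_B.
∂π/∂x_B = 127 − 6x_B − 2x_C = 0 ⇒ x_B = 127/6 − (1/3)x_C.
Similarly x_C = 20 − (1/3)x_B.
Plugging x_C into B's best response: x_B = 127/6 − (1/3)(20 − (1/3)x_B) ⇒ (8/9)x_B = 14.5, so x_B = 16.3125.
Then x_C = 20 − (1/3)·16.3125 = 14.5625.
P_B = 172 − 3·16.3125 − 2·14.5625 = 93.9375.

93.9375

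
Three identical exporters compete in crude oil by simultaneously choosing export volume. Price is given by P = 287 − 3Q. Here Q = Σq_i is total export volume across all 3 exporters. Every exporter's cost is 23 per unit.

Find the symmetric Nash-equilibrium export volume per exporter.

A representative exporter's profit is π_i = q_i(287 − 3Q) − 23q_i, with Q = q_i + Σ_{j≠i} q_j.
First-order condition: 264 − 6q_i − 3Σ_{j≠i} q_j = 0.
In a symmetric equilibrium every exporter chooses the same q, so Σ_{j≠i} q_j = 2q. The condition becomes 264 − 12q = 0, giving q = 264/12 = 22.

22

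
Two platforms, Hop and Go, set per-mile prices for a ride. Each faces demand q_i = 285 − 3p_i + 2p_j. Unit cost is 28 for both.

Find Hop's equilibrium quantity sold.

Hop's profit: π = (p_{Hop} − 28)(285 − 3p_{Hop} + 2p_{Go}).
∂π/∂p_{Hop} = 369 − 6p_{Hop} + 2p_{Go} = 0 ⇒ p_{Hop} = 61.5 + (1/3)p_{Go}.
By symmetry p_{Go} = p_{Hop}; substituting into the reaction function, (2/3)p_{Hop} = 61.5 and p_{Hop} = 92.25.
q_{Hop} = 285 − 3·92.25 + 2·92.25 = 192.75.

192.75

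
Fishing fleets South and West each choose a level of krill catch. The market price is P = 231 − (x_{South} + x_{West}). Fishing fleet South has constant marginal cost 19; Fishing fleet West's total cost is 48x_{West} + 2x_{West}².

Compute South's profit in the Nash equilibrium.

Fishing fleet South's profit: π = x_{South}(231 − (x_{South} + x_{West})) − 19x_{South}.
∂π/∂x_{South} = 212 − 2x_{South} − x_{West} = 0, so x_{South} = 106 − 0.5x_{West}.
For West: ∂π/∂x_{West} = 183 − 6x_{West} − x_{South} = 0 ⇒ x_{West} = 30.5 − (1/6)x_{South}.
Substituting the second reaction function into the first: x_{South} = 106 − 0.5(30.5 − (1/6)x_{South}), which gives (11/12)x_{South} = 90.75 ⇒ x_{South} = 99.
Then x_{West} = 30.5 − (1/6)·99 = 14.
Price P = 231 − 113 = 118.
South's profit: (118 − 19)·99 = 9801.

9801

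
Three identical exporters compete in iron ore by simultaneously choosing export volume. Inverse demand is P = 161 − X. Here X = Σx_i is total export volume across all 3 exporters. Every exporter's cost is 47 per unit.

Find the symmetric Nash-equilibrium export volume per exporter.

A representative exporter's profit is π_i = x_i(161 − X) − 47x_i, with X = x_i + Σ_{j≠i} x_j.
First-order condition: 114 − 2x_i − Σ_{j≠i} x_j = 0.
With identical exporters, set every x_j = x: then 114 − 2x − 2x = 0, i.e. x = 114/4 = 28.5.

28.5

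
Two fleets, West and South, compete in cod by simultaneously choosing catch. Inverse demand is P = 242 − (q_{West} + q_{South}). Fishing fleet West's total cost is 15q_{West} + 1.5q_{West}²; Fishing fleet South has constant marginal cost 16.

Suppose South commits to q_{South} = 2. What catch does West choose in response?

Fishing fleet West's profit: π = q_{West}(242 − (q_{West} + q_{South})) − 15q_{West} − 1.5q_{West}².
∂π/∂q_{West} = 227 − 5q_{West} − q_{South} = 0, so q_{West} = 45.4 − 0.2q_{South}.
At q_{South} = 2: q_{West} = 45.4 − 0.2·2 = 45.

45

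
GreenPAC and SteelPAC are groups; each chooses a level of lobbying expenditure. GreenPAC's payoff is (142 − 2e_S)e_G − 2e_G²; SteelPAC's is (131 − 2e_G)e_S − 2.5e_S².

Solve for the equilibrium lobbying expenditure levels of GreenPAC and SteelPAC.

Expanding GreenPAC's payoff: 142e_G − 2e_Se_G − 2e_G².
∂π/∂e_G = 142 − 2e_S − 4e_G = 0, so e_G = 35.5 − 0.5e_S.
Likewise for SteelPAC: e_S = 26.2 − 0.4e_G.
Plugging e_S into GreenPAC's best response: e_G = 35.5 − 0.5(26.2 − 0.4e_G) ⇒ 0.8e_G = 22.4, so e_G = 28.
Then e_S = 26.2 − 0.4·28 = 15.

28, 15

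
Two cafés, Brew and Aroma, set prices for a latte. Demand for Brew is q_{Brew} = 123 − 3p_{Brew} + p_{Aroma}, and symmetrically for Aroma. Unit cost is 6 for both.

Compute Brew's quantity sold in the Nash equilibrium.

66.6

Brew's profit: π = (p_{Brew} − 6)(123 − 3p_{Brew} + p_{Aroma}).
∂π/∂p_{Brew} = 141 − 6p_{Brew} + p_{Aroma} = 0 ⇒ p_{Brew} = 23.5 + (1/6)p_{Aroma}.
By symmetry p_{Aroma} = p_{Brew}; substituting into the reaction function, (5/6)p_{Brew} = 23.5 and p_{Brew} = 28.2.
q_{Brew} = 123 − 3·28.2 + 28.2 = 66.6.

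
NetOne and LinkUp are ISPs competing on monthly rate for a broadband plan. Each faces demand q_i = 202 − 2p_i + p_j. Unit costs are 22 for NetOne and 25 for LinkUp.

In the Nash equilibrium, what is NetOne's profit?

NetOne's profit: π = (p_{NetOne} − 22)(202 − 2p_{NetOne} + p_{LinkUp}).
∂π/∂p_{NetOne} = 246 − 4p_{NetOne} + p_{LinkUp} = 0 ⇒ p_{NetOne} = 61.5 + 0.25p_{LinkUp}.
Similarly p_{LinkUp} = 63 + 0.25p_{NetOne}.
Plugging p_{LinkUp} into NetOne's best response: p_{NetOne} = 61.5 + 0.25(63 + 0.25p_{NetOne}) ⇒ 0.9375p_{NetOne} = 77.25, so p_{NetOne} = 82.4.
Then p_{LinkUp} = 63 + 0.25·82.4 = 83.6.
q_{NetOne} = 202 − 2·82.4 + 83.6 = 120.8.
Profit = (82.4 − 22)·120.8 = 7296.32.

7296.32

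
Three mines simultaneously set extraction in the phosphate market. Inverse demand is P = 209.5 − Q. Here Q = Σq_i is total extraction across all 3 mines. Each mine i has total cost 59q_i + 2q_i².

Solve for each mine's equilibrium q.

18.8125

A representative mine's profit is π_i = q_i(209.5 − Q) − 59q_i − 2q_i², with Q = q_i + Σ_{j≠i} q_j.
First-order condition: 150.5 − 6q_i − Σ_{j≠i} q_j = 0.
With identical mines, set every q_j = q: then 150.5 − 6q − 2q = 0, i.e. q = 150.5/8 = 18.8125.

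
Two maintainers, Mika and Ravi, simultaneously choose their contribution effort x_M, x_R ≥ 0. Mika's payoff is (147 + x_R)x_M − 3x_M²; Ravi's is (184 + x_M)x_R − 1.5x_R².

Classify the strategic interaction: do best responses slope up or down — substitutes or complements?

Expanding Mika's payoff: 147x_M + x_Rx_M − 3x_M².
∂π/∂x_M = 147 + x_R − 6x_M = 0, so x_M = 24.5 + (1/6)x_R.
The best-response slope dx_M/dx_R = 1/6 > 0: the reaction function is upward-sloping, so the choices are strategic complements.

strategic complements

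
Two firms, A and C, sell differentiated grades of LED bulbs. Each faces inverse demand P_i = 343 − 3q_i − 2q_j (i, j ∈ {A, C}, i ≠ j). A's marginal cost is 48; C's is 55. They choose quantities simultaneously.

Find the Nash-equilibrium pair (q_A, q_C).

37.3125, 35.5625

Firm A's profit: π = q_A(343 − 3q_A − 2q_C) − 48q_A.
∂π/∂q_A = 295 − 6q_A − 2q_C = 0 ⇒ q_A = 295/6 − (1/3)q_C.
Similarly q_C = 48 − (1/3)q_A.
Substituting the second reaction function into the first: q_A = 295/6 − (1/3)(48 − (1/3)q_A), which gives (8/9)q_A = 199/6 ⇒ q_A = 37.3125.
Then q_C = 48 − (1/3)·37.3125 = 35.5625.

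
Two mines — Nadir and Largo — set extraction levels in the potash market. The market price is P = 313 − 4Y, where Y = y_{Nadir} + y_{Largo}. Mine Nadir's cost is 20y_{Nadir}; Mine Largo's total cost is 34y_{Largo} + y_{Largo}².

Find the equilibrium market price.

Mine Nadir's profit: π = y_{Nadir}(313 − 4(y_{Nadir} + y_{Largo})) − 20y_{Nadir}.
∂π/∂y_{Nadir} = 293 − 8y_{Nadir} − 4y_{Largo} = 0, so y_{Nadir} = 36.625 − 0.5y_{Largo}.
For Largo: ∂π/∂y_{Largo} = 279 − 10y_{Largo} − 4y_{Nadir} = 0 ⇒ y_{Largo} = 27.9 − 0.4y_{Nadir}.
Solving the two reaction functions simultaneously: (1 − (−0.5)(−0.4))y_{Nadir} = 36.625 − 0.5·27.9, so 0.8y_{Nadir} = 22.675 and y_{Nadir} = 907/32.
Then y_{Largo} = 27.9 − 0.4·(907/32) = 16.5625.
Equilibrium price: P = 313 − 4·(1437/32) = 133.375.

133.375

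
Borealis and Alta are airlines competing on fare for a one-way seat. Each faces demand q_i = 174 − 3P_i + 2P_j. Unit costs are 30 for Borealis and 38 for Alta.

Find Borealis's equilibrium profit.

4218.75

Borealis's profit: π = (P_{Borealis} − 30)(174 − 3P_{Borealis} + 2P_{Alta}).
∂π/∂P_{Borealis} = 264 − 6P_{Borealis} + 2P_{Alta} = 0 ⇒ P_{Borealis} = 44 + (1/3)P_{Alta}.
Similarly P_{Alta} = 48 + (1/3)P_{Borealis}.
Plugging P_{Alta} into Borealis's best response: P_{Borealis} = 44 + (1/3)(48 + (1/3)P_{Borealis}) ⇒ (8/9)P_{Borealis} = 60, so P_{Borealis} = 67.5.
Then P_{Alta} = 48 + (1/3)·67.5 = 70.5.
q_{Borealis} = 174 − 3·67.5 + 2·70.5 = 112.5.
Profit = (67.5 − 30)·112.5 = 4218.75.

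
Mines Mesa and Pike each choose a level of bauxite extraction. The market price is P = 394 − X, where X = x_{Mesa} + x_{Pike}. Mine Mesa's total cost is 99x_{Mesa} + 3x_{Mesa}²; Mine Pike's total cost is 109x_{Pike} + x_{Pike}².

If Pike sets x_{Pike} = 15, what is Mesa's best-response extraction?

35

Mine Mesa's profit: π = x_{Mesa}(394 − (x_{Mesa} + x_{Pike})) − 99x_{Mesa} − 3x_{Mesa}².
∂π/∂x_{Mesa} = 295 − 8x_{Mesa} − x_{Pike} = 0, so x_{Mesa} = 36.875 − 0.125x_{Pike}.
At x_{Pike} = 15: x_{Mesa} = 36.875 − 0.125·15 = 35.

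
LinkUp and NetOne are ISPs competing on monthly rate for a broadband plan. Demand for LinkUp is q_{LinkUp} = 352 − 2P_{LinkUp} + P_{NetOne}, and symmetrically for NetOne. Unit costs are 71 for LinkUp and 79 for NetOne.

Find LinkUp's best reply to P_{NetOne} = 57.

LinkUp's profit: π = (P_{LinkUp} − 71)(352 − 2P_{LinkUp} + P_{NetOne}).
∂π/∂P_{LinkUp} = 494 − 4P_{LinkUp} + P_{NetOne} = 0 ⇒ P_{LinkUp} = 123.5 + 0.25P_{NetOne}.
At P_{NetOne} = 57: P_{LinkUp} = 123.5 + 0.25·57 = 137.75.

137.75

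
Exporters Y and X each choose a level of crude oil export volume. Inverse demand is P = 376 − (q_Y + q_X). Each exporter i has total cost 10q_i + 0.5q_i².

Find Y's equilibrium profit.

Exporter Y's profit: π = q_Y(376 − (q_Y + q_X)) − 10q_Y − 0.5q_Y².
∂π/∂q_Y = 366 − 3q_Y − q_X = 0, so q_Y = 122 − (1/3)q_X.
The game is symmetric, so in equilibrium q_X = q_Y: the reaction function gives (4/3)q_Y = 122, hence q_Y = 91.5.
Price P = 376 − 183 = 193.
Y's profit: (193 − 10)·91.5 − 0.5(91.5)² = 12558.375.

12558.375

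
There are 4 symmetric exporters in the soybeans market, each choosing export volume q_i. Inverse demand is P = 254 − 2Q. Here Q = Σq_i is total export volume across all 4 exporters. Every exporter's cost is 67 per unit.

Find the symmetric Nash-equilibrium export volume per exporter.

18.7

A representative exporter's profit is π_i = q_i(254 − 2Q) − 67q_i, with Q = q_i + Σ_{j≠i} q_j.
First-order condition: 187 − 4q_i − 2Σ_{j≠i} q_j = 0.
Imposing symmetry (q_j = q for all j) turns Σ_{j≠i} q_j into 3q, so 187 = 10q and q = 18.7.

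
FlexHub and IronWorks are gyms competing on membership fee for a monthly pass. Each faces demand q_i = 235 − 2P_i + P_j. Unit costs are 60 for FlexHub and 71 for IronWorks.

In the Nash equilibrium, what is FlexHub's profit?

FlexHub's profit: π = (P_{FlexHub} − 60)(235 − 2P_{FlexHub} + P_{IronWorks}).
∂π/∂P_{FlexHub} = 355 − 4P_{FlexHub} + P_{IronWorks} = 0 ⇒ P_{FlexHub} = 88.75 + 0.25P_{IronWorks}.
Similarly P_{IronWorks} = 94.25 + 0.25P_{FlexHub}.
Plugging P_{IronWorks} into FlexHub's best response: P_{FlexHub} = 88.75 + 0.25(94.25 + 0.25P_{FlexHub}) ⇒ 0.9375P_{FlexHub} = 112.3125, so P_{FlexHub} = 119.8.
Then P_{IronWorks} = 94.25 + 0.25·119.8 = 124.2.
q_{FlexHub} = 235 − 2·119.8 + 124.2 = 119.6.
Profit = (119.8 − 60)·119.6 = 7152.08.

7152.08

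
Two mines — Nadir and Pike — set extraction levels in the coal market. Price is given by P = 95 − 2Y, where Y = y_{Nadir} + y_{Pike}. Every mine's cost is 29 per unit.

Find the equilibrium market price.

Mine Nadir's profit: π = y_{Nadir}(95 − 2(y_{Nadir} + y_{Pike})) − 29y_{Nadir}.
∂π/∂y_{Nadir} = 66 − 4y_{Nadir} − 2y_{Pike} = 0, so y_{Nadir} = 16.5 − 0.5y_{Pike}.
The game is symmetric, so in equilibrium y_{Pike} = y_{Nadir}: the reaction function gives 1.5y_{Nadir} = 16.5, hence y_{Nadir} = 11.
Equilibrium price: P = 95 − 2·22 = 51.

51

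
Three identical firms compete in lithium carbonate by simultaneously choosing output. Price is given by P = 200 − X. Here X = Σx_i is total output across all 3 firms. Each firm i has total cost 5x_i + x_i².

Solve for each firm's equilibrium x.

A representative firm's profit is π_i = x_i(200 − X) − 5x_i − x_i², with X = x_i + Σ_{j≠i} x_j.
First-order condition: 195 − 4x_i − Σ_{j≠i} x_j = 0.
In a symmetric equilibrium every firm chooses the same x, so Σ_{j≠i} x_j = 2x. The condition becomes 195 − 6x = 0, giving x = 195/6 = 32.5.

32.5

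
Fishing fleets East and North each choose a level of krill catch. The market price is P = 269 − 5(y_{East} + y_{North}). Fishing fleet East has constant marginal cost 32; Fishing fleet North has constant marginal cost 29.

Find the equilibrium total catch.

Fishing fleet East's profit: π = y_{East}(269 − 5(y_{East} + y_{North})) − 32y_{East}.
∂π/∂y_{East} = 237 − 10y_{East} − 5y_{North} = 0, so y_{East} = 23.7 − 0.5y_{North}.
By the same steps for North: y_{North} = 24 − 0.5y_{East}.
Solving the two reaction functions simultaneously: (1 − (−0.5)(−0.5))y_{East} = 23.7 − 0.5·24, so 0.75y_{East} = 11.7 and y_{East} = 15.6.
Then y_{North} = 24 − 0.5·15.6 = 16.2.
Total catch: 15.6 + 16.2 = 31.8.

31.8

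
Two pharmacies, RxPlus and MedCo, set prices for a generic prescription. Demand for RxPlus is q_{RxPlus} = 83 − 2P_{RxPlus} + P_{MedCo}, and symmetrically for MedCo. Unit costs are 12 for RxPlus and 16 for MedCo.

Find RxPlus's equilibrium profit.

RxPlus's profit: π = (P_{RxPlus} − 12)(83 − 2P_{RxPlus} + P_{MedCo}).
∂π/∂P_{RxPlus} = 107 − 4P_{RxPlus} + P_{MedCo} = 0 ⇒ P_{RxPlus} = 26.75 + 0.25P_{MedCo}.
Similarly P_{MedCo} = 28.75 + 0.25P_{RxPlus}.
Substituting the second reaction function into the first: P_{RxPlus} = 26.75 + 0.25(28.75 + 0.25P_{RxPlus}), which gives 0.9375P_{RxPlus} = 33.9375 ⇒ P_{RxPlus} = 36.2.
Then P_{MedCo} = 28.75 + 0.25·36.2 = 37.8.
q_{RxPlus} = 83 − 2·36.2 + 37.8 = 48.4.
Profit = (36.2 − 12)·48.4 = 1171.28.

1171.28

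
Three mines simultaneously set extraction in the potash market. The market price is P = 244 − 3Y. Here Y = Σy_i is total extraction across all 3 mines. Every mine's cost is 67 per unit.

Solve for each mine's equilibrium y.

A representative mine's profit is π_i = y_i(244 − 3Y) − 67y_i, with Y = y_i + Σ_{j≠i} y_j.
First-order condition: 177 − 6y_i − 3Σ_{j≠i} y_j = 0.
With identical mines, set every y_j = y: then 177 − 6y − 6y = 0, i.e. y = 177/12 = 14.75.

14.75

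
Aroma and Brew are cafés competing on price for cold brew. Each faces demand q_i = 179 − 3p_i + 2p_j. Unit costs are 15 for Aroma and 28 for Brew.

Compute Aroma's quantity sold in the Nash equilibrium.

Aroma's profit: π = (p_{Aroma} − 15)(179 − 3p_{Aroma} + 2p_{Brew}).
∂π/∂p_{Aroma} = 224 − 6p_{Aroma} + 2p_{Brew} = 0 ⇒ p_{Aroma} = 112/3 + (1/3)p_{Brew}.
Similarly p_{Brew} = 263/6 + (1/3)p_{Aroma}.
Plugging p_{Brew} into Aroma's best response: p_{Aroma} = 112/3 + (1/3)(263/6 + (1/3)p_{Aroma}) ⇒ (8/9)p_{Aroma} = 935/18, so p_{Aroma} = 58.4375.
Then p_{Brew} = 263/6 + (1/3)·58.4375 = 63.3125.
q_{Aroma} = 179 − 3·58.4375 + 2·63.3125 = 130.3125.

130.3125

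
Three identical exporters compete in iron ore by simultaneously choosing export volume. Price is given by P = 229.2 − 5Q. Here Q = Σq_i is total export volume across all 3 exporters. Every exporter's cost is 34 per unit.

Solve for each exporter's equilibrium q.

9.76

A representative exporter's profit is π_i = q_i(229.2 − 5Q) − 34q_i, with Q = q_i + Σ_{j≠i} q_j.
First-order condition: 195.2 − 10q_i − 5Σ_{j≠i} q_j = 0.
In a symmetric equilibrium every exporter chooses the same q, so Σ_{j≠i} q_j = 2q. The condition becomes 195.2 − 20q = 0, giving q = 195.2/20 = 9.76.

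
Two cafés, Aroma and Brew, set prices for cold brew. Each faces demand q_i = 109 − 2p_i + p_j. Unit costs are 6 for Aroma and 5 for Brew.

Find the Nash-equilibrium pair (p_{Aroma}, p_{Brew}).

Aroma's profit: π = (p_{Aroma} − 6)(109 − 2p_{Aroma} + p_{Brew}).
∂π/∂p_{Aroma} = 121 − 4p_{Aroma} + p_{Brew} = 0 ⇒ p_{Aroma} = 30.25 + 0.25p_{Brew}.
Similarly p_{Brew} = 29.75 + 0.25p_{Aroma}.
Substituting the second reaction function into the first: p_{Aroma} = 30.25 + 0.25(29.75 + 0.25p_{Aroma}), which gives 0.9375p_{Aroma} = 37.6875 ⇒ p_{Aroma} = 40.2.
Then p_{Brew} = 29.75 + 0.25·40.2 = 39.8.

40.2, 39.8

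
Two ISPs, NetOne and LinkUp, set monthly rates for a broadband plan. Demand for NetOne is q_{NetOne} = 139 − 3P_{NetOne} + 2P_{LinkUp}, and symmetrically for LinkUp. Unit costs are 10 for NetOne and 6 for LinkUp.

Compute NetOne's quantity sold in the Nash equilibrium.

NetOne's profit: π = (P_{NetOne} − 10)(139 − 3P_{NetOne} + 2P_{LinkUp}).
∂π/∂P_{NetOne} = 169 − 6P_{NetOne} + 2P_{LinkUp} = 0 ⇒ P_{NetOne} = 169/6 + (1/3)P_{LinkUp}.
Similarly P_{LinkUp} = 157/6 + (1/3)P_{NetOne}.
Substituting the second reaction function into the first: P_{NetOne} = 169/6 + (1/3)(157/6 + (1/3)P_{NetOne}), which gives (8/9)P_{NetOne} = 332/9 ⇒ P_{NetOne} = 41.5.
Then P_{LinkUp} = 157/6 + (1/3)·41.5 = 40.
q_{NetOne} = 139 − 3·41.5 + 2·40 = 94.5.

94.5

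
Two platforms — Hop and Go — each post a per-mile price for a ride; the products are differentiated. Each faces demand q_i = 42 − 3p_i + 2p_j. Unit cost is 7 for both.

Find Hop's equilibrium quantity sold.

26.25

Hop's profit: π = (p_{Hop} − 7)(42 − 3p_{Hop} + 2p_{Go}).
∂π/∂p_{Hop} = 63 − 6p_{Hop} + 2p_{Go} = 0 ⇒ p_{Hop} = 10.5 + (1/3)p_{Go}.
Setting p_{Hop} = p_{Go} in the reaction function: p_{Hop} = 10.5 + (1/3)p_{Hop}, so p_{Hop} = 10.5 / (2/3) = 15.75.
q_{Hop} = 42 − 3·15.75 + 2·15.75 = 26.25.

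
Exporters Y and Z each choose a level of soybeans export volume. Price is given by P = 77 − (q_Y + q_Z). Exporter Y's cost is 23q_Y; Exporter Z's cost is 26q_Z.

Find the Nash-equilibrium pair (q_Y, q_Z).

Exporter Y's profit: π = q_Y(77 − (q_Y + q_Z)) − 23q_Y.
∂π/∂q_Y = 54 − 2q_Y − q_Z = 0, so q_Y = 27 − 0.5q_Z.
By the same steps for Z: q_Z = 25.5 − 0.5q_Y.
Plugging q_Z into Y's best response: q_Y = 27 − 0.5(25.5 − 0.5q_Y) ⇒ 0.75q_Y = 14.25, so q_Y = 19.
Then q_Z = 25.5 − 0.5·19 = 16.

19, 16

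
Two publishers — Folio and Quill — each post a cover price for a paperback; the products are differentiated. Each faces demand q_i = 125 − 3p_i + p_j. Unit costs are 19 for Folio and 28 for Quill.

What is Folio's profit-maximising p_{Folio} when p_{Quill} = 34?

36

Folio's profit: π = (p_{Folio} − 19)(125 − 3p_{Folio} + p_{Quill}).
∂π/∂p_{Folio} = 182 − 6p_{Folio} + p_{Quill} = 0 ⇒ p_{Folio} = 91/3 + (1/6)p_{Quill}.
At p_{Quill} = 34: p_{Folio} = 91/3 + (1/6)·34 = 36.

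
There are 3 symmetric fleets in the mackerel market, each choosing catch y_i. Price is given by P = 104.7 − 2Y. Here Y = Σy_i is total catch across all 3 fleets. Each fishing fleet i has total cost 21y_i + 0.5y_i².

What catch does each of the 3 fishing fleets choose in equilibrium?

A representative fishing fleet's profit is π_i = y_i(104.7 − 2Y) − 21y_i − 0.5y_i², with Y = y_i + Σ_{j≠i} y_j.
First-order condition: 83.7 − 5y_i − 2Σ_{j≠i} y_j = 0.
In a symmetric equilibrium every fishing fleet chooses the same y, so Σ_{j≠i} y_j = 2y. The condition becomes 83.7 − 9y = 0, giving y = 83.7/9 = 9.3.

9.3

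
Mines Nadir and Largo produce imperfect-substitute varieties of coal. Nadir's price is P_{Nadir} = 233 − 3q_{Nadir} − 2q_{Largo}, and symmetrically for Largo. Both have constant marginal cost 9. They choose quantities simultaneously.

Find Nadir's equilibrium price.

93

Mine Nadir's profit: π = q_{Nadir}(233 − 3q_{Nadir} − 2q_{Largo}) − 9q_{Nadir}.
∂π/∂q_{Nadir} = 224 − 6q_{Nadir} − 2q_{Largo} = 0 ⇒ q_{Nadir} = 112/3 − (1/3)q_{Largo}.
Setting q_{Nadir} = q_{Largo} in the reaction function: q_{Nadir} = 112/3 − (1/3)q_{Nadir}, so q_{Nadir} = (112/3) / (4/3) = 28.
P_{Nadir} = 233 − 3·28 − 2·28 = 93.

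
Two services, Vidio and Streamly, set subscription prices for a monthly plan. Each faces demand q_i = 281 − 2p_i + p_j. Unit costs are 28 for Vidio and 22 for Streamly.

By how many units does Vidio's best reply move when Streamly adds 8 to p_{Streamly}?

2

Vidio's profit: π = (p_{Vidio} − 28)(281 − 2p_{Vidio} + p_{Streamly}).
∂π/∂p_{Vidio} = 337 − 4p_{Vidio} + p_{Streamly} = 0 ⇒ p_{Vidio} = 84.25 + 0.25p_{Streamly}.
The reaction-function slope is 0.25, so an 8-unit rise in p_{Streamly} moves p_{Vidio} by 0.25 × 8 = 2. Vidio's best response rises — the actions are strategic complements.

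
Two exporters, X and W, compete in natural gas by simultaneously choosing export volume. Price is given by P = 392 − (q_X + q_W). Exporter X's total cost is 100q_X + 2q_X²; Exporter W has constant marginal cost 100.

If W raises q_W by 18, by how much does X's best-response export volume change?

Exporter X's profit: π = q_X(392 − (q_X + q_W)) − 100q_X − 2q_X².
∂π/∂q_X = 292 − 6q_X − q_W = 0, so q_X = 146/3 − (1/6)q_W.
The reaction-function slope is −1/6, so an 18-unit rise in q_W moves q_X by −1/6 × 18 = −3. X's best response falls — the actions are strategic substitutes.

-3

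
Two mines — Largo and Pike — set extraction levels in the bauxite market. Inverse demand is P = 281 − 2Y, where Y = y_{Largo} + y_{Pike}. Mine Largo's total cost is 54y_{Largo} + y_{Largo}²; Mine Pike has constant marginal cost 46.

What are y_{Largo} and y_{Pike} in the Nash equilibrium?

Mine Largo's profit: π = y_{Largo}(281 − 2(y_{Largo} + y_{Pike})) − 54y_{Largo} − y_{Largo}².
∂π/∂y_{Largo} = 227 − 6y_{Largo} − 2y_{Pike} = 0, so y_{Largo} = 227/6 − (1/3)y_{Pike}.
For Pike: ∂π/∂y_{Pike} = 235 − 4y_{Pike} − 2y_{Largo} = 0 ⇒ y_{Pike} = 58.75 − 0.5y_{Largo}.
Substituting the second reaction function into the first: y_{Largo} = 227/6 − (1/3)(58.75 − 0.5y_{Largo}), which gives (5/6)y_{Largo} = 18.25 ⇒ y_{Largo} = 21.9.
Then y_{Pike} = 58.75 − 0.5·21.9 = 47.8.

21.9, 47.8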